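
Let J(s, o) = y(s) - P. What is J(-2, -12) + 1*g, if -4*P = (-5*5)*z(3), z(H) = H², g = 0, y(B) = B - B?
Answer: -225/4 ≈ -56.250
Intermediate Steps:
y(B) = 0
P = 225/4 (P = -(-5*5)*3²/4 = -(-25)*9/4 = -¼*(-225) = 225/4 ≈ 56.250)
J(s, o) = -225/4 (J(s, o) = 0 - 1*225/4 = 0 - 225/4 = -225/4)
J(-2, -12) + 1*g = -225/4 + 1*0 = -225/4 + 0 = -225/4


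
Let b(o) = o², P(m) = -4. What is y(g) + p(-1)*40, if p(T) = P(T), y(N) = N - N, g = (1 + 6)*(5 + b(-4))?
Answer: -160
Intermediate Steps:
g = 147 (g = (1 + 6)*(5 + (-4)²) = 7*(5 + 16) = 7*21 = 147)
y(N) = 0
p(T) = -4
y(g) + p(-1)*40 = 0 - 4*40 = 0 - 160 = -160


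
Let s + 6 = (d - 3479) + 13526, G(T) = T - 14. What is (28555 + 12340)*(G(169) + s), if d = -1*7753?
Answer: 99906485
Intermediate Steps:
d = -7753
G(T) = -14 + T
s = 2288 (s = -6 + ((-7753 - 3479) + 13526) = -6 + (-11232 + 13526) = -6 + 2294 = 2288)
(28555 + 12340)*(G(169) + s) = (28555 + 12340)*((-14 + 169) + 2288) = 40895*(155 + 2288) = 40895*2443 = 99906485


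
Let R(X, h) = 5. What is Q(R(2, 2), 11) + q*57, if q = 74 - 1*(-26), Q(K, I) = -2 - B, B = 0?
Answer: 5698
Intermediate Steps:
Q(K, I) = -2 (Q(K, I) = -2 - 1*0 = -2 + 0 = -2)
q = 100 (q = 74 + 26 = 100)
Q(R(2, 2), 11) + q*57 = -2 + 100*57 = -2 + 5700 = 5698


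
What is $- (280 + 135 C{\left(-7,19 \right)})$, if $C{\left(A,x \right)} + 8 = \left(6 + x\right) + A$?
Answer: $-1630$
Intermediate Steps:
$C{\left(A,x \right)} = -2 + A + x$ ($C{\left(A,x \right)} = -8 + \left(\left(6 + x\right) + A\right) = -8 + \left(6 + A + x\right) = -2 + A + x$)
$- (280 + 135 C{\left(-7,19 \right)}) = - (280 + 135 \left(-2 - 7 + 19\right)) = - (280 + 135 \cdot 10) = - (280 + 1350) = \left(-1\right) 1630 = -1630$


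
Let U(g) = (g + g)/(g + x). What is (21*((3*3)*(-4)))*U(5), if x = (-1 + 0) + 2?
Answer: -1260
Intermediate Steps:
x = 1 (x = -1 + 2 = 1)
U(g) = 2*g/(1 + g) (U(g) = (g + g)/(g + 1) = (2*g)/(1 + g) = 2*g/(1 + g))
(21*((3*3)*(-4)))*U(5) = (21*((3*3)*(-4)))*(2*5/(1 + 5)) = (21*(9*(-4)))*(2*5/6) = (21*(-36))*(2*5*(⅙)) = -756*5/3 = -1260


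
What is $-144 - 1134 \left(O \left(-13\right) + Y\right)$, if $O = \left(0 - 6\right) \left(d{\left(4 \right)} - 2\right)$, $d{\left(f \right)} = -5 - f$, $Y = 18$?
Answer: $952416$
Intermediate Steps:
$O = 66$ ($O = \left(0 - 6\right) \left(\left(-5 - 4\right) - 2\right) = - 6 \left(\left(-5 - 4\right) - 2\right) = - 6 \left(-9 - 2\right) = \left(-6\right) \left(-11\right) = 66$)
$-144 - 1134 \left(O \left(-13\right) + Y\right) = -144 - 1134 \left(66 \left(-13\right) + 18\right) = -144 - 1134 \left(-858 + 18\right) = -144 - -952560 = -144 + 952560 = 952416$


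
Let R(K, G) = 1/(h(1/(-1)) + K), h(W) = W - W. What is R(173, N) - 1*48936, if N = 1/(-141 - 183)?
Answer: -8465927/173 ≈ -48936.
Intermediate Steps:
N = -1/324 (N = 1/(-324) = -1/324 ≈ -0.0030864)
h(W) = 0
R(K, G) = 1/K (R(K, G) = 1/(0 + K) = 1/K)
R(173, N) - 1*48936 = 1/173 - 1*48936 = 1/173 - 48936 = -8465927/173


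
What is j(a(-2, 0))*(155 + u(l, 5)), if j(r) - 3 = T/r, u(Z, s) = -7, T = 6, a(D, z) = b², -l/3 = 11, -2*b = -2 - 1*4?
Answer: 1628/3 ≈ 542.67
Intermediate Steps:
b = 3 (b = -(-2 - 1*4)/2 = -(-2 - 4)/2 = -½*(-6) = 3)
l = -33 (l = -3*11 = -33)
a(D, z) = 9 (a(D, z) = 3² = 9)
j(r) = 3 + 6/r
j(a(-2, 0))*(155 + u(l, 5)) = (3 + 6/9)*(155 - 7) = (3 + 6*(⅑))*148 = (3 + ⅔)*148 = (11/3)*148 = 1628/3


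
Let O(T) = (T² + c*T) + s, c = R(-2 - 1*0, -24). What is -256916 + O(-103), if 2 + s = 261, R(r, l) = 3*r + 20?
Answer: -247490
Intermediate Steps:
R(r, l) = 20 + 3*r
s = 259 (s = -2 + 261 = 259)
c = 14 (c = 20 + 3*(-2 - 1*0) = 20 + 3*(-2 + 0) = 20 + 3*(-2) = 20 - 6 = 14)
O(T) = 259 + T² + 14*T (O(T) = (T² + 14*T) + 259 = 259 + T² + 14*T)
-256916 + O(-103) = -256916 + (259 + (-103)² + 14*(-103)) = -256916 + (259 + 10609 - 1442) = -256916 + 9426 = -247490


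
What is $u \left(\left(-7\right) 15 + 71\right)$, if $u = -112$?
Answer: $3808$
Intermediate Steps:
$u \left(\left(-7\right) 15 + 71\right) = - 112 \left(\left(-7\right) 15 + 71\right) = - 112 \left(-105 + 71\right) = \left(-112\right) \left(-34\right) = 3808$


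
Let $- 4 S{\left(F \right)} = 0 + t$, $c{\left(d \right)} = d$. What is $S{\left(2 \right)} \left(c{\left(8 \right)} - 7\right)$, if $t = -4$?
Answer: $1$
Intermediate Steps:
$S{\left(F \right)} = 1$ ($S{\left(F \right)} = - \frac{0 - 4}{4} = \left(- \frac{1}{4}\right) \left(-4\right) = 1$)
$S{\left(2 \right)} \left(c{\left(8 \right)} - 7\right) = 1 \left(8 - 7\right) = 1 \cdot 1 = 1$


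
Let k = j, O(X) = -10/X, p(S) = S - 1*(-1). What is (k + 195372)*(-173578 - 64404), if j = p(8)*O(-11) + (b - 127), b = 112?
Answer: -511427363694/11 ≈ -4.6493e+10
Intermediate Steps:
p(S) = 1 + S (p(S) = S + 1 = 1 + S)
j = -75/11 (j = (1 + 8)*(-10/(-11)) + (112 - 127) = 9*(-10*(-1/11)) - 15 = 9*(10/11) - 15 = 90/11 - 15 = -75/11 ≈ -6.8182)
k = -75/11 ≈ -6.8182
(k + 195372)*(-173578 - 64404) = (-75/11 + 195372)*(-173578 - 64404) = (2149017/11)*(-237982) = -511427363694/11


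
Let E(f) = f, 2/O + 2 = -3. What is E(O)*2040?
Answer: -816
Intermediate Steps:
O = -⅖ (O = 2/(-2 - 3) = 2/(-5) = 2*(-⅕) = -⅖ ≈ -0.40000)
E(O)*2040 = -⅖*2040 = -816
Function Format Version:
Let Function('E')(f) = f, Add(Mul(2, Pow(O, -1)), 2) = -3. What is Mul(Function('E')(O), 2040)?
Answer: -816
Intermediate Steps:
O = Rational(-2, 5) (O = Mul(2, Pow(Add(-2, -3), -1)) = Mul(2, Pow(-5, -1)) = Mul(2, Rational(-1, 5)) = Rational(-2, 5) ≈ -0.40000)
Mul(Function('E')(O), 2040) = Mul(Rational(-2, 5), 2040) = -816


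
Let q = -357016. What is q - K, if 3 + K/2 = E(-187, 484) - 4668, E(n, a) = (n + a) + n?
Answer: -347894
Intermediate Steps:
E(n, a) = a + 2*n (E(n, a) = (a + n) + n = a + 2*n)
K = -9122 (K = -6 + 2*((484 + 2*(-187)) - 4668) = -6 + 2*((484 - 374) - 4668) = -6 + 2*(110 - 4668) = -6 + 2*(-4558) = -6 - 9116 = -9122)
q - K = -357016 - 1*(-9122) = -357016 + 9122 = -347894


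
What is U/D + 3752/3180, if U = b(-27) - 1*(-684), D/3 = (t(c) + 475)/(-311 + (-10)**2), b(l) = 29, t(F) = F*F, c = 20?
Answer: -7809329/139125 ≈ -56.132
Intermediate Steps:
t(F) = F**2
D = -2625/211 (D = 3*((20**2 + 475)/(-311 + (-10)**2)) = 3*((400 + 475)/(-311 + 100)) = 3*(875/(-211)) = 3*(875*(-1/211)) = 3*(-875/211) = -2625/211 ≈ -12.441)
U = 713 (U = 29 - 1*(-684) = 29 + 684 = 713)
U/D + 3752/3180 = 713/(-2625/211) + 3752/3180 = 713*(-211/2625) + 3752*(1/3180) = -150443/2625 + 938/795 = -7809329/139125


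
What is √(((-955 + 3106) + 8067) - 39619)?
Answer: I*√29401 ≈ 171.47*I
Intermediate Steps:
√(((-955 + 3106) + 8067) - 39619) = √((2151 + 8067) - 39619) = √(10218 - 39619) = √(-29401) = I*√29401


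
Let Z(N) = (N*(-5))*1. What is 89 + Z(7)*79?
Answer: -2676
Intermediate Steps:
Z(N) = -5*N (Z(N) = -5*N*1 = -5*N)
89 + Z(7)*79 = 89 - 5*7*79 = 89 - 35*79 = 89 - 2765 = -2676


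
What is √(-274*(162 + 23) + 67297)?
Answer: √16607 ≈ 128.87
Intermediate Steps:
√(-274*(162 + 23) + 67297) = √(-274*185 + 67297) = √(-50690 + 67297) = √16607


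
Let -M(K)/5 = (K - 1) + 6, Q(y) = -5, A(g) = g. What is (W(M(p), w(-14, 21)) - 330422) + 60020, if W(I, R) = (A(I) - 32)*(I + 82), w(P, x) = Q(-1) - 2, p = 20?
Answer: -263651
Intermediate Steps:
M(K) = -25 - 5*K (M(K) = -5*((K - 1) + 6) = -5*((-1 + K) + 6) = -5*(5 + K) = -25 - 5*K)
w(P, x) = -7 (w(P, x) = -5 - 2 = -7)
W(I, R) = (-32 + I)*(82 + I) (W(I, R) = (I - 32)*(I + 82) = (-32 + I)*(82 + I))
(W(M(p), w(-14, 21)) - 330422) + 60020 = ((-2624 + (-25 - 5*20)**2 + 50*(-25 - 5*20)) - 330422) + 60020 = ((-2624 + (-25 - 100)**2 + 50*(-25 - 100)) - 330422) + 60020 = ((-2624 + (-125)**2 + 50*(-125)) - 330422) + 60020 = ((-2624 + 15625 - 6250) - 330422) + 60020 = (6751 - 330422) + 60020 = -323671 + 60020 = -263651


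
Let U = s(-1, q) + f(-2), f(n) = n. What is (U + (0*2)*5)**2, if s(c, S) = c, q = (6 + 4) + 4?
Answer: 9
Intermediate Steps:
q = 14 (q = 10 + 4 = 14)
U = -3 (U = -1 - 2 = -3)
(U + (0*2)*5)**2 = (-3 + (0*2)*5)**2 = (-3 + 0*5)**2 = (-3 + 0)**2 = (-3)**2 = 9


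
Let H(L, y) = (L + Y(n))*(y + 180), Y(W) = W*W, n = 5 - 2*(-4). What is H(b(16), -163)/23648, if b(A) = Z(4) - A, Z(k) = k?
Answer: 2669/23648 ≈ 0.11286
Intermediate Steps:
n = 13 (n = 5 + 8 = 13)
Y(W) = W²
b(A) = 4 - A
H(L, y) = (169 + L)*(180 + y) (H(L, y) = (L + 13²)*(y + 180) = (L + 169)*(180 + y) = (169 + L)*(180 + y))
H(b(16), -163)/23648 = (30420 + 169*(-163) + 180*(4 - 1*16) + (4 - 1*16)*(-163))/23648 = (30420 - 27547 + 180*(4 - 16) + (4 - 16)*(-163))*(1/23648) = (30420 - 27547 + 180*(-12) - 12*(-163))*(1/23648) = (30420 - 27547 - 2160 + 1956)*(1/23648) = 2669*(1/23648) = 2669/23648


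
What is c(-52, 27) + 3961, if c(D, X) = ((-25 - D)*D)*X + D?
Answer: -33999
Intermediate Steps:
c(D, X) = D + D*X*(-25 - D) (c(D, X) = (D*(-25 - D))*X + D = D*X*(-25 - D) + D = D + D*X*(-25 - D))
c(-52, 27) + 3961 = -52*(1 - 25*27 - 1*(-52)*27) + 3961 = -52*(1 - 675 + 1404) + 3961 = -52*730 + 3961 = -37960 + 3961 = -33999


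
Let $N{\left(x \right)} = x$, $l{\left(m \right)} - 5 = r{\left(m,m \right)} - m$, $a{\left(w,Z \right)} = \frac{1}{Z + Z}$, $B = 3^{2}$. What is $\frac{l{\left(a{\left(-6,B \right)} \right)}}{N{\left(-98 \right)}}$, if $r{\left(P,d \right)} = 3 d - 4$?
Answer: $- \frac{5}{441} \approx -0.011338$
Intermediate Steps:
$B = 9$
$r{\left(P,d \right)} = -4 + 3 d$
$a{\left(w,Z \right)} = \frac{1}{2 Z}$
$l{\left(m \right)} = 1 + 2 m$ ($l{\left(m \right)} = 5 + \left(\left(-4 + 3 m\right) - m\right) = 5 + \left(-4 + 2 m\right) = 1 + 2 m$)
$\frac{l{\left(a{\left(-6,B \right)} \right)}}{N{\left(-98 \right)}} = \frac{1 + 2 \frac{1}{2 \cdot 9}}{-98} = \left(1 + 2 \cdot \frac{1}{2} \cdot \frac{1}{9}\right) \left(- \frac{1}{98}\right) = \left(1 + 2 \cdot \frac{1}{18}\right) \left(- \frac{1}{98}\right) = \left(1 + \frac{1}{9}\right) \left(- \frac{1}{98}\right) = \frac{10}{9} \left(- \frac{1}{98}\right) = - \frac{5}{441}$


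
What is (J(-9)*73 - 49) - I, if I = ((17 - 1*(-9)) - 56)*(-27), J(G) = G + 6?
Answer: -1078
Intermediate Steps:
J(G) = 6 + G
I = 810 (I = ((17 + 9) - 56)*(-27) = (26 - 56)*(-27) = -30*(-27) = 810)
(J(-9)*73 - 49) - I = ((6 - 9)*73 - 49) - 1*810 = (-3*73 - 49) - 810 = (-219 - 49) - 810 = -268 - 810 = -1078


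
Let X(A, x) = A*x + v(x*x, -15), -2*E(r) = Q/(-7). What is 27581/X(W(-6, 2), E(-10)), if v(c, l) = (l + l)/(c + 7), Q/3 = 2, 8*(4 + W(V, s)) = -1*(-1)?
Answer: -33979792/7191 ≈ -4725.3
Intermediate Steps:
W(V, s) = -31/8 (W(V, s) = -4 + (-1*(-1))/8 = -4 + (1/8)*1 = -4 + 1/8 = -31/8)
Q = 6 (Q = 3*2 = 6)
v(c, l) = 2*l/(7 + c) (v(c, l) = (2*l)/(7 + c) = 2*l/(7 + c))
E(r) = 3/7 (E(r) = -3/(-7) = -3*(-1)/7 = -1/2*(-6/7) = 3/7)
X(A, x) = -30/(7 + x**2) + A*x (X(A, x) = A*x + 2*(-15)/(7 + x*x) = A*x + 2*(-15)/(7 + x**2) = A*x - 30/(7 + x**2) = -30/(7 + x**2) + A*x)
27581/X(W(-6, 2), E(-10)) = 27581/(((-30 - 31/8*3/7*(7 + (3/7)**2))/(7 + (3/7)**2))) = 27581/(((-30 - 31/8*3/7*(7 + 9/49))/(7 + 9/49))) = 27581/(((-30 - 31/8*3/7*352/49)/(352/49))) = 27581/((49*(-30 - 4092/343)/352)) = 27581/(((49/352)*(-14382/343))) = 27581/(-7191/1232) = 27581*(-1232/7191) = -33979792/7191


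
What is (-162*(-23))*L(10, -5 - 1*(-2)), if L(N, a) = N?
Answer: 37260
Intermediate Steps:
(-162*(-23))*L(10, -5 - 1*(-2)) = -162*(-23)*10 = 3726*10 = 37260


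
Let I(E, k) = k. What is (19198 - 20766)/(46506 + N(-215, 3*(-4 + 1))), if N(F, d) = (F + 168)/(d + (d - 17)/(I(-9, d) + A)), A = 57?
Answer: -179536/5325501 ≈ -0.033713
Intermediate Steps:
N(F, d) = (168 + F)/(d + (-17 + d)/(57 + d)) (N(F, d) = (F + 168)/(d + (d - 17)/(d + 57)) = (168 + F)/(d + (-17 + d)/(57 + d)))
(19198 - 20766)/(46506 + N(-215, 3*(-4 + 1))) = (19198 - 20766)/(46506 + (9576 + 57*(-215) + 168*(3*(-4 + 1)) - 645*(-4 + 1))/(-17 + (3*(-4 + 1))² + 58*(3*(-4 + 1)))) = -1568/(46506 + (9576 - 12255 + 168*(3*(-3)) - 645*(-3))/(-17 + (3*(-3))² + 58*(3*(-3)))) = -1568/(46506 + (9576 - 12255 + 168*(-9) - 215*(-9))/(-17 + (-9)² + 58*(-9))) = -1568/(46506 + (9576 - 12255 - 1512 + 1935)/(-17 + 81 - 522)) = -1568/(46506 - 2256/(-458)) = -1568/(46506 - 1/458*(-2256)) = -1568/(46506 + 1128/229) = -1568/10651002/229 = -1568*229/10651002 = -179536/5325501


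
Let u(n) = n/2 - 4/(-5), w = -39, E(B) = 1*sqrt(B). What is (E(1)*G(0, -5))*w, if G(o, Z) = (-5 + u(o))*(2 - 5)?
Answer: -2457/5 ≈ -491.40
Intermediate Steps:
E(B) = sqrt(B)
u(n) = 4/5 + n/2 (u(n) = n*(1/2) - 4*(-1/5) = n/2 + 4/5 = 4/5 + n/2)
G(o, Z) = 63/5 - 3*o/2 (G(o, Z) = (-5 + (4/5 + o/2))*(2 - 5) = (-21/5 + o/2)*(-3) = 63/5 - 3*o/2)
(E(1)*G(0, -5))*w = (sqrt(1)*(63/5 - 3/2*0))*(-39) = (1*(63/5 + 0))*(-39) = (1*(63/5))*(-39) = (63/5)*(-39) = -2457/5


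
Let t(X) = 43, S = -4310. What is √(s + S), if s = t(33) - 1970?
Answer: 9*I*√77 ≈ 78.975*I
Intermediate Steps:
s = -1927 (s = 43 - 1970 = -1927)
√(s + S) = √(-1927 - 4310) = √(-6237) = 9*I*√77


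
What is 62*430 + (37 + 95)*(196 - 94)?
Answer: 40124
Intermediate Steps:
62*430 + (37 + 95)*(196 - 94) = 26660 + 132*102 = 26660 + 13464 = 40124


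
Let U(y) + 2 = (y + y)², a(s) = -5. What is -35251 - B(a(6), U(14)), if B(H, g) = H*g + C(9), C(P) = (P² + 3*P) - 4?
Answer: -31445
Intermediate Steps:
C(P) = -4 + P² + 3*P
U(y) = -2 + 4*y² (U(y) = -2 + (y + y)² = -2 + (2*y)² = -2 + 4*y²)
B(H, g) = 104 + H*g (B(H, g) = H*g + (-4 + 9² + 3*9) = H*g + (-4 + 81 + 27) = H*g + 104 = 104 + H*g)
-35251 - B(a(6), U(14)) = -35251 - (104 - 5*(-2 + 4*14²)) = -35251 - (104 - 5*(-2 + 4*196)) = -35251 - (104 - 5*(-2 + 784)) = -35251 - (104 - 5*782) = -35251 - (104 - 3910) = -35251 - 1*(-3806) = -35251 + 3806 = -31445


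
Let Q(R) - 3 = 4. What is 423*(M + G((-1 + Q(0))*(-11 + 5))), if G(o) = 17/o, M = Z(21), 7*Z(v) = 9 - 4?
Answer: 2867/28 ≈ 102.39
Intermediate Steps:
Q(R) = 7 (Q(R) = 3 + 4 = 7)
Z(v) = 5/7 (Z(v) = (9 - 4)/7 = (⅐)*5 = 5/7)
M = 5/7 ≈ 0.71429
423*(M + G((-1 + Q(0))*(-11 + 5))) = 423*(5/7 + 17/(((-1 + 7)*(-11 + 5)))) = 423*(5/7 + 17/((6*(-6)))) = 423*(5/7 + 17/(-36)) = 423*(5/7 + 17*(-1/36)) = 423*(5/7 - 17/36) = 423*(61/252) = 2867/28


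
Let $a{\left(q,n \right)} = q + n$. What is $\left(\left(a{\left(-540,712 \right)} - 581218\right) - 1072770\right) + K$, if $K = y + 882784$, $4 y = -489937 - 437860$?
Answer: $- \frac{4011925}{4} \approx -1.003 \cdot 10^{6}$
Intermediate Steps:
$y = - \frac{927797}{4}$ ($y = \frac{-489937 - 437860}{4} = \frac{1}{4} \left(-927797\right) = - \frac{927797}{4} \approx -2.3195 \cdot 10^{5}$)
$K = \frac{2603339}{4}$ ($K = - \frac{927797}{4} + 882784 = \frac{2603339}{4} \approx 6.5084 \cdot 10^{5}$)
$a{\left(q,n \right)} = n + q$
$\left(\left(a{\left(-540,712 \right)} - 581218\right) - 1072770\right) + K = \left(\left(\left(712 - 540\right) - 581218\right) - 1072770\right) + \frac{2603339}{4} = \left(\left(172 - 581218\right) - 1072770\right) + \frac{2603339}{4} = \left(-581046 - 1072770\right) + \frac{2603339}{4} = -1653816 + \frac{2603339}{4} = - \frac{4011925}{4}$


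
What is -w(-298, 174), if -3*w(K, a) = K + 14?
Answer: -284/3 ≈ -94.667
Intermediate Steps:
w(K, a) = -14/3 - K/3 (w(K, a) = -(K + 14)/3 = -(14 + K)/3 = -14/3 - K/3)
-w(-298, 174) = -(-14/3 - ⅓*(-298)) = -(-14/3 + 298/3) = -1*284/3 = -284/3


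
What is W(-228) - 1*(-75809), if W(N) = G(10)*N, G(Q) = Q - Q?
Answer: 75809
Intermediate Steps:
G(Q) = 0
W(N) = 0 (W(N) = 0*N = 0)
W(-228) - 1*(-75809) = 0 - 1*(-75809) = 0 + 75809 = 75809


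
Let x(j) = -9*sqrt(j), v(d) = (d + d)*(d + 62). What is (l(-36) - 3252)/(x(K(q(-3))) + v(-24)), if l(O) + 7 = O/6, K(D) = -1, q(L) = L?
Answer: 1985120/1109019 - 3265*I/369673 ≈ 1.79 - 0.0088321*I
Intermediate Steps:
l(O) = -7 + O/6
v(d) = 2*d*(62 + d) (v(d) = (2*d)*(62 + d) = 2*d*(62 + d))
(l(-36) - 3252)/(x(K(q(-3))) + v(-24)) = ((-7 + (1/6)*(-36)) - 3252)/(-9*I + 2*(-24)*(62 - 24)) = ((-7 - 6) - 3252)/(-9*I + 2*(-24)*38) = (-13 - 3252)/(-9*I - 1824) = -3265*(-1824 + 9*I)/3327057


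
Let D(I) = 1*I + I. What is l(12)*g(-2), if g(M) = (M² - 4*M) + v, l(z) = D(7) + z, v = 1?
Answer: 338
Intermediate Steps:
D(I) = 2*I (D(I) = I + I = 2*I)
l(z) = 14 + z (l(z) = 2*7 + z = 14 + z)
g(M) = 1 + M² - 4*M (g(M) = (M² - 4*M) + 1 = 1 + M² - 4*M)
l(12)*g(-2) = (14 + 12)*(1 + (-2)² - 4*(-2)) = 26*(1 + 4 + 8) = 26*13 = 338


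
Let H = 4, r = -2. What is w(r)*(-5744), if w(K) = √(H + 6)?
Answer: -5744*√10 ≈ -18164.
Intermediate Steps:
w(K) = √10 (w(K) = √(4 + 6) = √10)
w(r)*(-5744) = √10*(-5744) = -5744*√10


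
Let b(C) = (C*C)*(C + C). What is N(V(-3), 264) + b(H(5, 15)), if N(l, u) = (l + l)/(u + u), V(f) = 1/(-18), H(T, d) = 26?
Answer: 167042303/4752 ≈ 35152.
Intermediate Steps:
V(f) = -1/18
N(l, u) = l/u (N(l, u) = (2*l)/((2*u)) = (2*l)*(1/(2*u)) = l/u)
b(C) = 2*C³ (b(C) = C²*(2*C) = 2*C³)
N(V(-3), 264) + b(H(5, 15)) = -1/18/264 + 2*26³ = -1/18*1/264 + 2*17576 = -1/4752 + 35152 = 167042303/4752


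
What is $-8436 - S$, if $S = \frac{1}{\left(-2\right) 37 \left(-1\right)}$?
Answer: $- \frac{624265}{74} \approx -8436.0$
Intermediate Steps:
$S = \frac{1}{74}$ ($S = \frac{1}{\left(-74\right) \left(-1\right)} = \frac{1}{74} \approx 0.013514$)
$-8436 - S = -8436 - \frac{1}{74} = - \frac{624265}{74}$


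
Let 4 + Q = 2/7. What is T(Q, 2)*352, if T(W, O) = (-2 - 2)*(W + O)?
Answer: 16896/7 ≈ 2413.7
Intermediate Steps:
Q = -26/7 (Q = -4 + 2/7 = -26/7 ≈ -3.7143)
T(W, O) = -4*O - 4*W (T(W, O) = -4*(O + W) = -4*O - 4*W)
T(Q, 2)*352 = (-4*2 - 4*(-26/7))*352 = (-8 + 104/7)*352 = (48/7)*352 = 16896/7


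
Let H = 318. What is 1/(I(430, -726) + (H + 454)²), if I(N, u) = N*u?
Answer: 1/283804 ≈ 3.5236e-6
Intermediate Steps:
1/(I(430, -726) + (H + 454)²) = 1/(430*(-726) + (318 + 454)²) = 1/(-312180 + 772²) = 1/(-312180 + 595984) = 1/283804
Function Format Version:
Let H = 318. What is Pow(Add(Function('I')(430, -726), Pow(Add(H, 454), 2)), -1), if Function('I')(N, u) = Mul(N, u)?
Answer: Rational(1, 283804) ≈ 3.5236e-6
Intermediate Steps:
Pow(Add(Function('I')(430, -726), Pow(Add(H, 454), 2)), -1) = Pow(Add(Mul(430, -726), Pow(Add(318, 454), 2)), -1) = Pow(Add(-312180, Pow(772, 2)), -1) = Pow(Add(-312180, 595984), -1) = Pow(283804, -1) = Rational(1, 283804)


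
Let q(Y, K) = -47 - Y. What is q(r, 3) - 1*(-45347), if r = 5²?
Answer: 45275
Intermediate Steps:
r = 25
q(r, 3) - 1*(-45347) = (-47 - 1*25) - 1*(-45347) = (-47 - 25) + 45347 = -72 + 45347 = 45275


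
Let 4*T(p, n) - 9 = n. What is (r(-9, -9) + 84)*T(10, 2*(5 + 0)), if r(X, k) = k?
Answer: 1425/4 ≈ 356.25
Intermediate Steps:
T(p, n) = 9/4 + n/4
(r(-9, -9) + 84)*T(10, 2*(5 + 0)) = (-9 + 84)*(9/4 + (2*(5 + 0))/4) = 75*(9/4 + (2*5)/4) = 75*(9/4 + (1/4)*10) = 75*(9/4 + 5/2) = 75*(19/4) = 1425/4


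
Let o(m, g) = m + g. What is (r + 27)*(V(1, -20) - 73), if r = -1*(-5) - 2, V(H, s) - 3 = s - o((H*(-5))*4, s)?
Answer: -1500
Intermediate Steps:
o(m, g) = g + m
V(H, s) = 3 + 20*H (V(H, s) = 3 + (s - (s + (H*(-5))*4)) = 3 + (s - (s - 5*H*4)) = 3 + (s - (s - 20*H)) = 3 + (s + (-s + 20*H)) = 3 + 20*H)
r = 3 (r = 5 - 2 = 3)
(r + 27)*(V(1, -20) - 73) = (3 + 27)*((3 + 20*1) - 73) = 30*((3 + 20) - 73) = 30*(23 - 73) = 30*(-50) = -1500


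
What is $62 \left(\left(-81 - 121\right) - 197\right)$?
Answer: $-24738$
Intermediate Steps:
$62 \left(\left(-81 - 121\right) - 197\right) = 62 \left(-202 - 197\right) = 62 \left(-399\right) = -24738$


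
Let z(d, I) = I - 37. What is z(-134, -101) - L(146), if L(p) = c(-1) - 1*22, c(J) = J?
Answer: -115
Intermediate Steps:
z(d, I) = -37 + I
L(p) = -23 (L(p) = -1 - 1*22 = -1 - 22 = -23)
z(-134, -101) - L(146) = (-37 - 101) - 1*(-23) = -138 + 23 = -115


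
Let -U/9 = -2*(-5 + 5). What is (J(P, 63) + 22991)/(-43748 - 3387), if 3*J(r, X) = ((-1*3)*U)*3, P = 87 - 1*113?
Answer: -22991/47135 ≈ -0.48777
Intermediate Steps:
P = -26 (P = 87 - 113 = -26)
U = 0 (U = -(-18)*(-5 + 5) = -(-18)*0 = -9*0 = 0)
J(r, X) = 0 (J(r, X) = ((-1*3*0)*3)/3 = (-3*0*3)/3 = (0*3)/3 = (1/3)*0 = 0)
(J(P, 63) + 22991)/(-43748 - 3387) = (0 + 22991)/(-43748 - 3387) = 22991/(-47135) = 22991*(-1/47135) = -22991/47135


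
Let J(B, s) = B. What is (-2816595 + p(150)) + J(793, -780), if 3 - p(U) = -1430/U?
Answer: -42236842/15 ≈ -2.8158e+6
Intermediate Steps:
p(U) = 3 + 1430/U (p(U) = 3 - (-1430)/U = 3 + 1430/U)
(-2816595 + p(150)) + J(793, -780) = (-2816595 + (3 + 1430/150)) + 793 = (-2816595 + (3 + 1430*(1/150))) + 793 = (-2816595 + (3 + 143/15)) + 793 = (-2816595 + 188/15) + 793 = -42248737/15 + 793 = -42236842/15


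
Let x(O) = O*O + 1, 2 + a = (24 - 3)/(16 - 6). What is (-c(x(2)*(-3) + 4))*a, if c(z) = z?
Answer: 11/10 ≈ 1.1000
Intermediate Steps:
a = ⅒ (a = -2 + (24 - 3)/(16 - 6) = -2 + 21/10 = ⅒ ≈ 0.10000)
x(O) = 1 + O² (x(O) = O² + 1 = 1 + O²)
(-c(x(2)*(-3) + 4))*a = -((1 + 2²)*(-3) + 4)*(⅒) = -((1 + 4)*(-3) + 4)*(⅒) = -(5*(-3) + 4)*(⅒) = -(-15 + 4)*(⅒) = -1*(-11)*(⅒) = 11*(⅒) = 11/10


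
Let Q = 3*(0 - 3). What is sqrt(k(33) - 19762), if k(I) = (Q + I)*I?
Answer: I*sqrt(18970) ≈ 137.73*I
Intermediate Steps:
Q = -9 (Q = 3*(-3) = -9)
k(I) = I*(-9 + I) (k(I) = (-9 + I)*I = I*(-9 + I))
sqrt(k(33) - 19762) = sqrt(33*(-9 + 33) - 19762) = sqrt(33*24 - 19762) = sqrt(792 - 19762) = sqrt(-18970) = I*sqrt(18970)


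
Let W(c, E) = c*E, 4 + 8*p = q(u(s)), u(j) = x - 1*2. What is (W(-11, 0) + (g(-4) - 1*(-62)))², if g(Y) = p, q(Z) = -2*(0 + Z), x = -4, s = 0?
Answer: 3969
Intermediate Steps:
u(j) = -6 (u(j) = -4 - 1*2 = -4 - 2 = -6)
q(Z) = -2*Z
p = 1 (p = -½ + (-2*(-6))/8 = -½ + (⅛)*12 = -½ + 3/2 = 1)
g(Y) = 1
W(c, E) = E*c
(W(-11, 0) + (g(-4) - 1*(-62)))² = (0*(-11) + (1 - 1*(-62)))² = (0 + (1 + 62))² = (0 + 63)² = 63² = 3969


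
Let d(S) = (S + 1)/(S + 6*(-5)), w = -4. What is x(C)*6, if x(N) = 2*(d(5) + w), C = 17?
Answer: -1272/25 ≈ -50.880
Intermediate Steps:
d(S) = (1 + S)/(-30 + S) (d(S) = (1 + S)/(S - 30) = (1 + S)/(-30 + S))
x(N) = -212/25 (x(N) = 2*((1 + 5)/(-30 + 5) - 4) = 2*(6/(-25) - 4) = 2*(-1/25*6 - 4) = 2*(-6/25 - 4) = 2*(-106/25) = -212/25)
x(C)*6 = -212/25*6 = -1272/25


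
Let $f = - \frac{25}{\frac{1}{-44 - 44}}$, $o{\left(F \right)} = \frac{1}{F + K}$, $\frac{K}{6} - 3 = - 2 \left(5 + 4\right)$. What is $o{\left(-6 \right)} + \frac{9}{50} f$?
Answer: $\frac{38015}{96} \approx 395.99$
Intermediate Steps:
$K = -90$ ($K = 18 + 6 \left(- 2 \left(5 + 4\right)\right) = 18 + 6 \left(\left(-2\right) 9\right) = 18 + 6 \left(-18\right) = 18 - 108 = -90$)
$o{\left(F \right)} = \frac{1}{-90 + F}$ ($o{\left(F \right)} = \frac{1}{F - 90} = \frac{1}{-90 + F}$)
$f = 2200$ ($f = - \frac{25}{\frac{1}{-88}} = - \frac{25}{- \frac{1}{88}} = \left(-25\right) \left(-88\right) = 2200$)
$o{\left(-6 \right)} + \frac{9}{50} f = \frac{1}{-90 - 6} + \frac{9}{50} \cdot 2200 = \frac{1}{-96} + 9 \cdot \frac{1}{50} \cdot 2200 = - \frac{1}{96} + \frac{9}{50} \cdot 2200 = - \frac{1}{96} + 396 = \frac{38015}{96}$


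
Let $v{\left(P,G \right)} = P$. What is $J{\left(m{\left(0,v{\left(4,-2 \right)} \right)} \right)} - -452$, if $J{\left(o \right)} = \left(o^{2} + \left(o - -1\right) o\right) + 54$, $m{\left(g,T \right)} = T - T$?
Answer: $506$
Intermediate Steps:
$m{\left(g,T \right)} = 0$
$J{\left(o \right)} = 54 + o^{2} + o \left(1 + o\right)$ ($J{\left(o \right)} = \left(o^{2} + \left(o + 1\right) o\right) + 54 = \left(o^{2} + \left(1 + o\right) o\right) + 54 = \left(o^{2} + o \left(1 + o\right)\right) + 54 = 54 + o^{2} + o \left(1 + o\right)$)
$J{\left(m{\left(0,v{\left(4,-2 \right)} \right)} \right)} - -452 = \left(54 + 0 + 2 \cdot 0^{2}\right) - -452 = \left(54 + 0 + 2 \cdot 0\right) + 452 = \left(54 + 0 + 0\right) + 452 = 54 + 452 = 506$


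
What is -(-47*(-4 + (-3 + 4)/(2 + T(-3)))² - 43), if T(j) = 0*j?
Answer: 2475/4 ≈ 618.75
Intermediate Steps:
T(j) = 0
-(-47*(-4 + (-3 + 4)/(2 + T(-3)))² - 43) = -(-47*(-4 + (-3 + 4)/(2 + 0))² - 43) = -(-47*(-4 + 1/2)² - 43) = -(-47*(-4 + 1*(½))² - 43) = -(-47*(-4 + ½)² - 43) = -(-47*(-7/2)² - 43) = -(-47*49/4 - 43) = -(-2303/4 - 43) = -1*(-2475/4) = 2475/4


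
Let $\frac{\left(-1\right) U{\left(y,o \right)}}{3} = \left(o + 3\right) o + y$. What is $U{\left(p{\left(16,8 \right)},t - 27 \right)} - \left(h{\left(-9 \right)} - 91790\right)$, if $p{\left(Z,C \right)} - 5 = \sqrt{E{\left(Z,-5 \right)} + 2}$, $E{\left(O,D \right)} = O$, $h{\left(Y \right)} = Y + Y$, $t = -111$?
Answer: $35903 - 9 \sqrt{2} \approx 35890.0$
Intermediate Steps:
$h{\left(Y \right)} = 2 Y$
$p{\left(Z,C \right)} = 5 + \sqrt{2 + Z}$ ($p{\left(Z,C \right)} = 5 + \sqrt{Z + 2} = 5 + \sqrt{2 + Z}$)
$U{\left(y,o \right)} = - 3 y - 3 o \left(3 + o\right)$ ($U{\left(y,o \right)} = - 3 \left(\left(o + 3\right) o + y\right) = - 3 \left(\left(3 + o\right) o + y\right) = - 3 \left(o \left(3 + o\right) + y\right) = - 3 \left(y + o \left(3 + o\right)\right) = - 3 y - 3 o \left(3 + o\right)$)
$U{\left(p{\left(16,8 \right)},t - 27 \right)} - \left(h{\left(-9 \right)} - 91790\right) = \left(- 9 \left(-111 - 27\right) - 3 \left(5 + \sqrt{2 + 16}\right) - 3 \left(-111 - 27\right)^{2}\right) - \left(2 \left(-9\right) - 91790\right) = \left(\left(-9\right) \left(-138\right) - 3 \left(5 + \sqrt{18}\right) - 3 \left(-138\right)^{2}\right) - \left(-18 - 91790\right) = \left(1242 - 3 \left(5 + 3 \sqrt{2}\right) - 57132\right) - -91808 = \left(1242 - \left(15 + 9 \sqrt{2}\right) - 57132\right) + 91808 = \left(-55905 - 9 \sqrt{2}\right) + 91808 = 35903 - 9 \sqrt{2}$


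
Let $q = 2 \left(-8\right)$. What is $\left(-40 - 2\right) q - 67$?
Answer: $605$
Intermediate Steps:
$q = -16$
$\left(-40 - 2\right) q - 67 = \left(-40 - 2\right) \left(-16\right) - 67 = \left(-42\right) \left(-16\right) - 67 = 672 - 67 = 605$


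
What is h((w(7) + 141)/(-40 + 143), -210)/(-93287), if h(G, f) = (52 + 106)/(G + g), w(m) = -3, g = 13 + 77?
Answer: -8137/438822048 ≈ -1.8543e-5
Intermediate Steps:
g = 90
h(G, f) = 158/(90 + G) (h(G, f) = (52 + 106)/(G + 90) = 158/(90 + G))
h((w(7) + 141)/(-40 + 143), -210)/(-93287) = (158/(90 + (-3 + 141)/(-40 + 143)))/(-93287) = (158/(90 + 138/103))*(-1/93287) = (158/(9408/103))*(-1/93287) = (158*(103/9408))*(-1/93287) = (8137/4704)*(-1/93287) = -8137/438822048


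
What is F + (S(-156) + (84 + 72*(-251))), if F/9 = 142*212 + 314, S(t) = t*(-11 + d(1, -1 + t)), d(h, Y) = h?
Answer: 257334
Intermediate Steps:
S(t) = -10*t (S(t) = t*(-11 + 1) = t*(-10) = -10*t)
F = 273762 (F = 9*(142*212 + 314) = 9*(30104 + 314) = 9*30418 = 273762)
F + (S(-156) + (84 + 72*(-251))) = 273762 + (-10*(-156) + (84 + 72*(-251))) = 273762 + (1560 + (84 - 18072)) = 273762 + (1560 - 17988) = 273762 - 16428 = 257334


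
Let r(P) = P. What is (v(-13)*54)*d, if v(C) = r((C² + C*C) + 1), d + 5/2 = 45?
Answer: 778005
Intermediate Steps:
d = 85/2 (d = -5/2 + 45 = 85/2 ≈ 42.500)
v(C) = 1 + 2*C² (v(C) = (C² + C*C) + 1 = (C² + C²) + 1 = 2*C² + 1 = 1 + 2*C²)
(v(-13)*54)*d = ((1 + 2*(-13)²)*54)*(85/2) = ((1 + 2*169)*54)*(85/2) = ((1 + 338)*54)*(85/2) = (339*54)*(85/2) = 18306*(85/2) = 778005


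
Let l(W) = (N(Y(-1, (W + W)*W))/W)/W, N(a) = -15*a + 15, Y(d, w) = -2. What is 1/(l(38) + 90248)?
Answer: 1444/130318157 ≈ 1.1081e-5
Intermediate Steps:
N(a) = 15 - 15*a
l(W) = 45/W² (l(W) = ((15 - 15*(-2))/W)/W = ((15 + 30)/W)/W = (45/W)/W = 45/W²)
1/(l(38) + 90248) = 1/(45/38² + 90248) = 1/(45*(1/1444) + 90248) = 1/(45/1444 + 90248) = 1/(130318157/1444) = 1444/130318157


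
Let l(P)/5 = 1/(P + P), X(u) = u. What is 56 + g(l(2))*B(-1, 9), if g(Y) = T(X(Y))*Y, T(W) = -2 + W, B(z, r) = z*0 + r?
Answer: 761/16 ≈ 47.563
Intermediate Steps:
B(z, r) = r (B(z, r) = 0 + r = r)
l(P) = 5/(2*P) (l(P) = 5/(P + P) = 5/((2*P)) = 5*(1/(2*P)) = 5/(2*P))
g(Y) = Y*(-2 + Y) (g(Y) = (-2 + Y)*Y = Y*(-2 + Y))
56 + g(l(2))*B(-1, 9) = 56 + (((5/2)/2)*(-2 + (5/2)/2))*9 = 56 + (((5/2)*(½))*(-2 + (5/2)*(½)))*9 = 56 + (5*(-2 + 5/4)/4)*9 = 56 + ((5/4)*(-¾))*9 = 56 - 15/16*9 = 56 - 135/16 = 761/16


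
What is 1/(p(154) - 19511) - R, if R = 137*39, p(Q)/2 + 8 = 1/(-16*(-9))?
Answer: -7511953521/1405943 ≈ -5343.0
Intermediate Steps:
p(Q) = -1151/72 (p(Q) = -16 + 2/((-16*(-9))) = -16 + 2/144 = -16 + 2*(1/144) = -16 + 1/72 = -1151/72)
R = 5343
1/(p(154) - 19511) - R = 1/(-1151/72 - 19511) - 1*5343 = 1/(-1405943/72) - 5343 = -72/1405943 - 5343 = -7511953521/1405943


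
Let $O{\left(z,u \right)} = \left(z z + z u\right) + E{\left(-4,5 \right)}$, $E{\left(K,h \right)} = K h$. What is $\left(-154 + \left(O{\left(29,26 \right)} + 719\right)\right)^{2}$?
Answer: $4579600$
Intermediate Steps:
$O{\left(z,u \right)} = -20 + z^{2} + u z$ ($O{\left(z,u \right)} = \left(z z + z u\right) - 20 = \left(z^{2} + u z\right) - 20 = -20 + z^{2} + u z$)
$\left(-154 + \left(O{\left(29,26 \right)} + 719\right)\right)^{2} = \left(-154 + \left(\left(-20 + 29^{2} + 26 \cdot 29\right) + 719\right)\right)^{2} = \left(-154 + \left(\left(-20 + 841 + 754\right) + 719\right)\right)^{2} = \left(-154 + \left(1575 + 719\right)\right)^{2} = \left(-154 + 2294\right)^{2} = 2140^{2} = 4579600$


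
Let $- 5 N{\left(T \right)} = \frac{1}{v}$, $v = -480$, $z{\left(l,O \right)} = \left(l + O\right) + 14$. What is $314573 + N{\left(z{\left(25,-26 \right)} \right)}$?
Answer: $\frac{754975201}{2400} \approx 3.1457 \cdot 10^{5}$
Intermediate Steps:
$z{\left(l,O \right)} = 14 + O + l$ ($z{\left(l,O \right)} = \left(O + l\right) + 14 = 14 + O + l$)
$N{\left(T \right)} = \frac{1}{2400}$ ($N{\left(T \right)} = - \frac{1}{5 \left(-480\right)} = \left(- \frac{1}{5}\right) \left(- \frac{1}{480}\right) = \frac{1}{2400}$)
$314573 + N{\left(z{\left(25,-26 \right)} \right)} = 314573 + \frac{1}{2400} = \frac{754975201}{2400}$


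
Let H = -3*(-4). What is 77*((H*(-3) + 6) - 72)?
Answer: -7854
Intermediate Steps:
H = 12
77*((H*(-3) + 6) - 72) = 77*((12*(-3) + 6) - 72) = 77*((-36 + 6) - 72) = 77*(-30 - 72) = 77*(-102) = -7854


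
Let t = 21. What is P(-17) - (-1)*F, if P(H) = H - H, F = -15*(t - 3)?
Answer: -270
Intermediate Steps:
F = -270 (F = -15*(21 - 3) = -15*18 = -270)
P(H) = 0
P(-17) - (-1)*F = 0 - (-1)*(-270) = 0 - 1*270 = 0 - 270 = -270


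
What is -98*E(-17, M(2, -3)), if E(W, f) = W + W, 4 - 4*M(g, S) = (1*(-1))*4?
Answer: 3332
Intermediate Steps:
M(g, S) = 2 (M(g, S) = 1 - 1*(-1)*4/4 = 1 - (-1)*4/4 = 1 - ¼*(-4) = 1 + 1 = 2)
E(W, f) = 2*W
-98*E(-17, M(2, -3)) = -196*(-17) = -98*(-34) = 3332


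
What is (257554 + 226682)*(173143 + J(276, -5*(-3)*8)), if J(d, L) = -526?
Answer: 83587365612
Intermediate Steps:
(257554 + 226682)*(173143 + J(276, -5*(-3)*8)) = (257554 + 226682)*(173143 - 526) = 484236*172617 = 83587365612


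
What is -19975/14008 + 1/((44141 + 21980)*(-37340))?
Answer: -725256453831/508605376840 ≈ -1.4260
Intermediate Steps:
-19975/14008 + 1/((44141 + 21980)*(-37340)) = -19975*1/14008 - 1/37340/66121 = -1175/824 + (1/66121)*(-1/37340) = -1175/824 - 1/2468958140 = -725256453831/508605376840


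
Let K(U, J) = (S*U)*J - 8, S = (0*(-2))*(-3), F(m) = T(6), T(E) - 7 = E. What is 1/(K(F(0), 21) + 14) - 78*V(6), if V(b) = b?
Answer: -2807/6 ≈ -467.83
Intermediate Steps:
T(E) = 7 + E
F(m) = 13 (F(m) = 7 + 6 = 13)
S = 0 (S = 0*(-3) = 0)
K(U, J) = -8 (K(U, J) = (0*U)*J - 8 = 0*J - 8 = 0 - 8 = -8)
1/(K(F(0), 21) + 14) - 78*V(6) = 1/(-8 + 14) - 78*6 = 1/6 - 468 = ⅙ - 468 = -2807/6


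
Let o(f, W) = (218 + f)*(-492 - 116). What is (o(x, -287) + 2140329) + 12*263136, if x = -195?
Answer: 5283977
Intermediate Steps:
o(f, W) = -132544 - 608*f (o(f, W) = (218 + f)*(-608) = -132544 - 608*f)
(o(x, -287) + 2140329) + 12*263136 = ((-132544 - 608*(-195)) + 2140329) + 12*263136 = ((-132544 + 118560) + 2140329) + 3157632 = (-13984 + 2140329) + 3157632 = 2126345 + 3157632 = 5283977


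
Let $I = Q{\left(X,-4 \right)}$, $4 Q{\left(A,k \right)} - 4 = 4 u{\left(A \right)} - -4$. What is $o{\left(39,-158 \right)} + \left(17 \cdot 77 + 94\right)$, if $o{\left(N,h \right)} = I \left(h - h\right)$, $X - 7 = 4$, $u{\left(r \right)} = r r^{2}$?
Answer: $1403$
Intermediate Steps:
$u{\left(r \right)} = r^{3}$
$X = 11$ ($X = 7 + 4 = 11$)
$Q{\left(A,k \right)} = 2 + A^{3}$ ($Q{\left(A,k \right)} = 1 + \frac{4 A^{3} - -4}{4} = 1 + \frac{4 A^{3} + 4}{4} = 1 + \frac{4 + 4 A^{3}}{4} = 1 + \left(1 + A^{3}\right) = 2 + A^{3}$)
$I = 1333$ ($I = 2 + 11^{3} = 2 + 1331 = 1333$)
$o{\left(N,h \right)} = 0$ ($o{\left(N,h \right)} = 1333 \left(h - h\right) = 1333 \cdot 0 = 0$)
$o{\left(39,-158 \right)} + \left(17 \cdot 77 + 94\right) = 0 + \left(17 \cdot 77 + 94\right) = 0 + \left(1309 + 94\right) = 0 + 1403 = 1403$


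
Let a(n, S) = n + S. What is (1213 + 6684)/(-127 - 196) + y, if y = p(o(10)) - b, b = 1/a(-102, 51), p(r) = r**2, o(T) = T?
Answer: 73228/969 ≈ 75.571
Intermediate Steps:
a(n, S) = S + n
b = -1/51 (b = 1/(51 - 102) = 1/(-51) = -1/51 ≈ -0.019608)
y = 5101/51 (y = 10**2 - 1*(-1/51) = 100 + 1/51 = 5101/51 ≈ 100.02)
(1213 + 6684)/(-127 - 196) + y = (1213 + 6684)/(-127 - 196) + 5101/51 = 7897/(-323) + 5101/51 = 7897*(-1/323) + 5101/51 = -7897/323 + 5101/51 = 73228/969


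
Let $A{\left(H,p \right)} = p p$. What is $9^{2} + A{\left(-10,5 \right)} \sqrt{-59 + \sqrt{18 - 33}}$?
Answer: $81 + 25 \sqrt{-59 + i \sqrt{15}} \approx 87.299 + 192.13 i$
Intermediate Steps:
$A{\left(H,p \right)} = p^{2}$
$9^{2} + A{\left(-10,5 \right)} \sqrt{-59 + \sqrt{18 - 33}} = 9^{2} + 5^{2} \sqrt{-59 + \sqrt{18 - 33}} = 81 + 25 \sqrt{-59 + \sqrt{-15}} = 81 + 25 \sqrt{-59 + i \sqrt{15}}$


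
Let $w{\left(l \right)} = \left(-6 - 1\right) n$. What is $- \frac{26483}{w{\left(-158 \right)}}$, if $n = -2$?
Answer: $- \frac{26483}{14} \approx -1891.6$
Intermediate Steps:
$w{\left(l \right)} = 14$ ($w{\left(l \right)} = \left(-6 - 1\right) \left(-2\right) = \left(-7\right) \left(-2\right) = 14$)
$- \frac{26483}{w{\left(-158 \right)}} = - \frac{26483}{14}$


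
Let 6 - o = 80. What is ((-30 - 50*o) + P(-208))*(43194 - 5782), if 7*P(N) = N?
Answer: 953332584/7 ≈ 1.3619e+8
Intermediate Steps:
o = -74 (o = 6 - 1*80 = 6 - 80 = -74)
P(N) = N/7
((-30 - 50*o) + P(-208))*(43194 - 5782) = ((-30 - 50*(-74)) + (⅐)*(-208))*(43194 - 5782) = ((-30 + 3700) - 208/7)*37412 = (3670 - 208/7)*37412 = (25482/7)*37412 = 953332584/7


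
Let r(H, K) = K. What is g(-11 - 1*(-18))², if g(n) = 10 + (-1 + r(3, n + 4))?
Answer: 400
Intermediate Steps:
g(n) = 13 + n (g(n) = 10 + (-1 + (n + 4)) = 10 + (-1 + (4 + n)) = 10 + (3 + n) = 13 + n)
g(-11 - 1*(-18))² = (13 + (-11 - 1*(-18)))² = (13 + (-11 + 18))² = (13 + 7)² = 20² = 400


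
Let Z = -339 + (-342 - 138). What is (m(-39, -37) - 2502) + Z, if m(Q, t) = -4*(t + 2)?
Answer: -3181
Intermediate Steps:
m(Q, t) = -8 - 4*t (m(Q, t) = -4*(2 + t) = -8 - 4*t)
Z = -819 (Z = -339 - 480 = -819)
(m(-39, -37) - 2502) + Z = ((-8 - 4*(-37)) - 2502) - 819 = ((-8 + 148) - 2502) - 819 = (140 - 2502) - 819 = -2362 - 819 = -3181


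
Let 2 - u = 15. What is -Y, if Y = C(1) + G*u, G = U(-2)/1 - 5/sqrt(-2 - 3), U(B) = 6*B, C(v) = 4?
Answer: -160 + 13*I*sqrt(5) ≈ -160.0 + 29.069*I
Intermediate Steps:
u = -13 (u = 2 - 1*15 = 2 - 15 = -13)
G = -12 + I*sqrt(5) (G = (6*(-2))/1 - 5/sqrt(-2 - 3) = -12*1 - 5*(-I*sqrt(5)/5) = -12 - 5*(-I*sqrt(5)/5) = -12 - (-1)*I*sqrt(5) = -12 + I*sqrt(5) ≈ -12.0 + 2.2361*I)
Y = 160 - 13*I*sqrt(5) (Y = 4 + (-12 + I*sqrt(5))*(-13) = 4 + (156 - 13*I*sqrt(5)) = 160 - 13*I*sqrt(5) ≈ 160.0 - 29.069*I)
-Y = -(160 - 13*I*sqrt(5)) = -160 + 13*I*sqrt(5)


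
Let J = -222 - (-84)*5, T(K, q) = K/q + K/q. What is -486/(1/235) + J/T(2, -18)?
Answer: -115101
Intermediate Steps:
T(K, q) = 2*K/q
J = 198 (J = -222 - 1*(-420) = -222 + 420 = 198)
-486/(1/235) + J/T(2, -18) = -486/(1/235) + 198/((2*2/(-18))) = -486/1/235 + 198/((2*2*(-1/18))) = -486*235 + 198/(-2/9) = -114210 + 198*(-9/2) = -114210 - 891 = -115101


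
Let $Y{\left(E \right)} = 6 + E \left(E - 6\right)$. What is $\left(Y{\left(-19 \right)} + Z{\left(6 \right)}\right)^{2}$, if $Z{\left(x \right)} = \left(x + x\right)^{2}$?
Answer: $390625$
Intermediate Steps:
$Y{\left(E \right)} = 6 + E \left(-6 + E\right)$ ($Y{\left(E \right)} = 6 + E \left(E - 6\right) = 6 + E \left(-6 + E\right)$)
$Z{\left(x \right)} = 4 x^{2}$ ($Z{\left(x \right)} = \left(2 x\right)^{2} = 4 x^{2}$)
$\left(Y{\left(-19 \right)} + Z{\left(6 \right)}\right)^{2} = \left(\left(6 + \left(-19\right)^{2} - -114\right) + 4 \cdot 6^{2}\right)^{2} = \left(\left(6 + 361 + 114\right) + 4 \cdot 36\right)^{2} = \left(481 + 144\right)^{2} = 625^{2} = 390625$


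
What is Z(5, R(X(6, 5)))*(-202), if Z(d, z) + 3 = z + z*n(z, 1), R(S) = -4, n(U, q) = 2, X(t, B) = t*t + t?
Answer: 3030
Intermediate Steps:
X(t, B) = t + t**2 (X(t, B) = t**2 + t = t + t**2)
Z(d, z) = -3 + 3*z (Z(d, z) = -3 + (z + z*2) = -3 + (z + 2*z) = -3 + 3*z)
Z(5, R(X(6, 5)))*(-202) = (-3 + 3*(-4))*(-202) = (-3 - 12)*(-202) = -15*(-202) = 3030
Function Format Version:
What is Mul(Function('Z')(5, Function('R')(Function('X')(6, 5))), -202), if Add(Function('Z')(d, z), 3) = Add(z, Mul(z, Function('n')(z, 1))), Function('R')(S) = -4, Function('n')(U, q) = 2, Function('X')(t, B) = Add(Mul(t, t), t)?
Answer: 3030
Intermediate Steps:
Function('X')(t, B) = Add(t, Pow(t, 2)) (Function('X')(t, B) = Add(Pow(t, 2), t) = Add(t, Pow(t, 2)))
Function('Z')(d, z) = Add(-3, Mul(3, z)) (Function('Z')(d, z) = Add(-3, Add(z, Mul(z, 2))) = Add(-3, Add(z, Mul(2, z))) = Add(-3, Mul(3, z)))
Mul(Function('Z')(5, Function('R')(Function('X')(6, 5))), -202) = Mul(Add(-3, Mul(3, -4)), -202) = Mul(Add(-3, -12), -202) = Mul(-15, -202) = 3030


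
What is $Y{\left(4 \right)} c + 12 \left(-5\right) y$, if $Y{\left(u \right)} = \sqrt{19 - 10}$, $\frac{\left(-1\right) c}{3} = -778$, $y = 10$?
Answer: $6402$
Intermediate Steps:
$c = 2334$ ($c = \left(-3\right) \left(-778\right) = 2334$)
$Y{\left(u \right)} = 3$ ($Y{\left(u \right)} = \sqrt{9} = 3$)
$Y{\left(4 \right)} c + 12 \left(-5\right) y = 3 \cdot 2334 + 12 \left(-5\right) 10 = 7002 - 600 = 6402$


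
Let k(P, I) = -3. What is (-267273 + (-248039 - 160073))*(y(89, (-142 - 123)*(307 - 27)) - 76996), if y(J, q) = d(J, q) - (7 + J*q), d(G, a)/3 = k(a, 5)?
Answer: -4408094713380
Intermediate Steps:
d(G, a) = -9 (d(G, a) = 3*(-3) = -9)
y(J, q) = -16 - J*q (y(J, q) = -9 - (7 + J*q) = -9 + (-7 - J*q) = -16 - J*q)
(-267273 + (-248039 - 160073))*(y(89, (-142 - 123)*(307 - 27)) - 76996) = (-267273 + (-248039 - 160073))*((-16 - 1*89*(-142 - 123)*(307 - 27)) - 76996) = (-267273 - 408112)*((-16 - 1*89*(-265*280)) - 76996) = -675385*((-16 - 1*89*(-74200)) - 76996) = -675385*((-16 + 6603800) - 76996) = -675385*(6603784 - 76996) = -675385*6526788 = -4408094713380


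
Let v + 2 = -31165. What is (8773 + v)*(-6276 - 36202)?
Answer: 951252332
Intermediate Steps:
v = -31167 (v = -2 - 31165 = -31167)
(8773 + v)*(-6276 - 36202) = (8773 - 31167)*(-6276 - 36202) = -22394*(-42478) = 951252332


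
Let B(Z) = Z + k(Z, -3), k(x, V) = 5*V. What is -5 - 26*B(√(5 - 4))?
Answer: 359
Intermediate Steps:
B(Z) = -15 + Z (B(Z) = Z + 5*(-3) = Z - 15 = -15 + Z)
-5 - 26*B(√(5 - 4)) = -5 - 26*(-15 + √(5 - 4)) = -5 - 26*(-15 + √1) = -5 - 26*(-15 + 1) = -5 - 26*(-14) = -5 + 364 = 359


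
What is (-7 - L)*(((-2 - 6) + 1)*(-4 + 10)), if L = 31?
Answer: 1596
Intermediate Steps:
(-7 - L)*(((-2 - 6) + 1)*(-4 + 10)) = (-7 - 1*31)*(((-2 - 6) + 1)*(-4 + 10)) = (-7 - 31)*((-8 + 1)*6) = -(-266)*6 = -38*(-42) = 1596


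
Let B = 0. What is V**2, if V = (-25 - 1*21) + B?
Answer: 2116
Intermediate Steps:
V = -46 (V = (-25 - 1*21) + 0 = (-25 - 21) + 0 = -46 + 0 = -46)
V**2 = (-46)**2 = 2116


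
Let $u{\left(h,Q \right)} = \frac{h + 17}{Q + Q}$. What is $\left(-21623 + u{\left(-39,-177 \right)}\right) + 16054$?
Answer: $- \frac{985702}{177} \approx -5568.9$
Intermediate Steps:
$u{\left(h,Q \right)} = \frac{17 + h}{2 Q}$
$\left(-21623 + u{\left(-39,-177 \right)}\right) + 16054 = \left(-21623 + \frac{17 - 39}{2 \left(-177\right)}\right) + 16054 = \left(-21623 + \frac{1}{2} \left(- \frac{1}{177}\right) \left(-22\right)\right) + 16054 = \left(-21623 + \frac{11}{177}\right) + 16054 = - \frac{3827260}{177} + 16054 = - \frac{985702}{177}$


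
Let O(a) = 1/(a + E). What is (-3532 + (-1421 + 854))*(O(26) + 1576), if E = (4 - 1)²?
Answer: -226104939/35 ≈ -6.4601e+6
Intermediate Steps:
E = 9 (E = 3² = 9)
O(a) = 1/(9 + a) (O(a) = 1/(a + 9) = 1/(9 + a))
(-3532 + (-1421 + 854))*(O(26) + 1576) = (-3532 + (-1421 + 854))*(1/(9 + 26) + 1576) = (-3532 - 567)*(1/35 + 1576) = -4099*(1/35 + 1576) = -4099*55161/35 = -226104939/35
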